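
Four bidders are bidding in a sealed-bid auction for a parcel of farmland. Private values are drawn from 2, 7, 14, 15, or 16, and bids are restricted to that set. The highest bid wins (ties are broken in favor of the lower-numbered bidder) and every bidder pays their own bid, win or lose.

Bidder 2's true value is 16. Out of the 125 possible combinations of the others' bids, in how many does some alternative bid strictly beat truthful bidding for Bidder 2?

73

Others bid (2, 2, 2): truth gives 0; bid 7 gives 9 > 0. Violating.
Others bid (2, 2, 7): truth gives 0; bid 7 gives 9 > 0. Violating.
Others bid (2, 2, 14): truth gives 0; bid 14 gives 2 > 0. Violating.
Others bid (2, 2, 15): truth gives 0; bid 15 gives 1 > 0. Violating.
Others bid (2, 2, 16): truth gives 0; no alternative beats it.
Others bid (2, 7, 16): truth gives 0; no alternative beats it.
(Checking all 125 profiles: 73 have a profitable deviation, 52 do not.)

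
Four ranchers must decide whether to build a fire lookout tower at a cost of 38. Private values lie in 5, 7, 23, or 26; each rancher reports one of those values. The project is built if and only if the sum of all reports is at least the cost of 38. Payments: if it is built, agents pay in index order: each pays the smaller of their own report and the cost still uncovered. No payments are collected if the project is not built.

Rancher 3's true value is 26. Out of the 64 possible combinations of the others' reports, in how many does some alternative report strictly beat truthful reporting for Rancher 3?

40

Others report (5, 5, 5): truth gives 0; report 23 gives 3 > 0. Violating.
Others report (5, 5, 7): truth gives 0; report 23 gives 3 > 0. Violating.
Others report (5, 5, 23): truth gives 0; report 5 gives 21 > 0. Violating.
Others report (5, 5, 26): truth gives 0; report 5 gives 21 > 0. Violating.
Others report (7, 26, 5): truth gives 21; no alternative beats it.
Others report (7, 26, 7): truth gives 21; no alternative beats it.
(Checking all 64 profiles: 40 have a profitable deviation, 24 do not.)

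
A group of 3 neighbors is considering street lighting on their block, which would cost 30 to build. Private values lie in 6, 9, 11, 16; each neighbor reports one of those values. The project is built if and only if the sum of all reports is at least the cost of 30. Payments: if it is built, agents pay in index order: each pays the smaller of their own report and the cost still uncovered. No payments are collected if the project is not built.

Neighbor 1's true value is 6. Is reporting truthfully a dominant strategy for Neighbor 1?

Yes

Check each profile of the others' reports and compare truth against every alternative report.
Others report (6, 16): truth gives 0, best alternative gives -3.
Others report (9, 16): truth gives 0, best alternative gives -3.
Others report (11, 11): truth gives 0, best alternative gives -3.
Others report (11, 16): truth gives 0, best alternative gives -3.
Others report (16, 6): truth gives 0, best alternative gives -3.
Others report (16, 9): truth gives 0, best alternative gives -3.
(Remaining 10 profiles checked similarly; truth is weakly best in each.)
In every case the truthful report is at least as good as any alternative, so it is a dominant strategy.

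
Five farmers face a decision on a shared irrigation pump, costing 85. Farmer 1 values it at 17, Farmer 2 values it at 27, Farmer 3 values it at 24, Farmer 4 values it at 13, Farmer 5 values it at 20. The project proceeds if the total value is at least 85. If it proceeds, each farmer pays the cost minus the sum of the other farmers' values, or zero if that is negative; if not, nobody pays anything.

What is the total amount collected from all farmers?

24

Total value 101 ≥ cost 85, so it is built.
Farmer 1: others sum to 84; max(0, 85 - 84) = 1.
Farmer 2: others sum to 74; max(0, 85 - 74) = 11.
Farmer 3: others sum to 77; max(0, 85 - 77) = 8.
Farmer 4: others sum to 88; max(0, 85 - 88) = 0.
Farmer 5: others sum to 81; max(0, 85 - 81) = 4.
Total collected = 1 + 11 + 8 + 0 + 4 = 24.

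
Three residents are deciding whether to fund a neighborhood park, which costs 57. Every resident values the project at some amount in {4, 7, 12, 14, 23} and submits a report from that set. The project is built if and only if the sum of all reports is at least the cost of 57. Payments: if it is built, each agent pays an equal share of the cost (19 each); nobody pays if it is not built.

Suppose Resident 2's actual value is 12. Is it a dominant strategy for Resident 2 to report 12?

No

Consider the case where Resident 1 reports 23 and Resident 3 reports 23.
Truthful report 12: project built, pays 19, utility 12 - 19 = -7.
Report 4 instead: project not built, utility 0.
Since 0 > -7, reporting 4 is strictly better here, so truthful reporting is not dominant.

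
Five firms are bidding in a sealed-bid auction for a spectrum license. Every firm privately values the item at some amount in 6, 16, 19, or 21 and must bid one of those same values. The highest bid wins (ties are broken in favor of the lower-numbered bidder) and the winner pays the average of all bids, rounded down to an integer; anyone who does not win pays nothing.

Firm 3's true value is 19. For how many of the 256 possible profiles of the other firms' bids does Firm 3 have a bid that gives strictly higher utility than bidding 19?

95

Others bid (6, 6, 6, 21): truth gives 0; bid 21 gives 7 > 0. Violating.
Others bid (6, 6, 16, 21): truth gives 0; bid 21 gives 5 > 0. Violating.
Others bid (6, 6, 19, 21): truth gives 0; bid 21 gives 5 > 0. Violating.
Others bid (6, 6, 21, 6): truth gives 0; bid 21 gives 7 > 0. Violating.
Others bid (6, 6, 6, 6): truth gives 11; no alternative beats it.
Others bid (6, 6, 6, 16): truth gives 9; no alternative beats it.
(Checking all 256 profiles: 95 have a profitable deviation, 161 do not.)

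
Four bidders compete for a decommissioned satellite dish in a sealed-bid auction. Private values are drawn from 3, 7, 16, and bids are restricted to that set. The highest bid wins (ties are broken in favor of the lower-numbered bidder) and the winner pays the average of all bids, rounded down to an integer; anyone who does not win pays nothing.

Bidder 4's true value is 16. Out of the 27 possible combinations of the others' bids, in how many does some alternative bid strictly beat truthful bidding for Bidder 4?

1

Others bid (3, 3, 3): truth gives 10; bid 7 gives 12 > 10. Violating.
Others bid (3, 3, 7): truth gives 9; no alternative beats it.
Others bid (3, 3, 16): truth gives 0; no alternative beats it.
(Checking all 27 profiles: 1 has a profitable deviation, 26 do not.)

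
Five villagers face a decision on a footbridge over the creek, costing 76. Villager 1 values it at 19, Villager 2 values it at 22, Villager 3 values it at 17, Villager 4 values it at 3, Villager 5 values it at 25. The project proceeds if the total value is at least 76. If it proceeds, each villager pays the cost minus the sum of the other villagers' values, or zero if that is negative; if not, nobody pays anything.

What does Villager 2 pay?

Total value 86 ≥ cost 76, so the project is built.
The other villagers' values sum to 64.
Cost minus that sum is 76 - 64 = 12.

12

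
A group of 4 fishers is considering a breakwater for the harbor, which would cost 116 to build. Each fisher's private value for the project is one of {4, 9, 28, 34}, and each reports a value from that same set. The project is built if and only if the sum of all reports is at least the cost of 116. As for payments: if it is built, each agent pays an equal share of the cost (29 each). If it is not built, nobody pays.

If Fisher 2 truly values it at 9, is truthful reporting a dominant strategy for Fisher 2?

Yes

Check each profile of the others' reports and compare truth against every alternative report.
Others report (4, 4, 4): truth gives 0, best alternative gives 0.
Others report (4, 4, 9): truth gives 0, best alternative gives 0.
Others report (4, 4, 28): truth gives 0, best alternative gives 0.
Others report (4, 4, 34): truth gives 0, best alternative gives 0.
Others report (4, 9, 4): truth gives 0, best alternative gives 0.
Others report (4, 9, 9): truth gives 0, best alternative gives 0.
(Remaining 58 profiles checked similarly; truth is weakly best in each.)
In every case the truthful report is at least as good as any alternative, so it is a dominant strategy.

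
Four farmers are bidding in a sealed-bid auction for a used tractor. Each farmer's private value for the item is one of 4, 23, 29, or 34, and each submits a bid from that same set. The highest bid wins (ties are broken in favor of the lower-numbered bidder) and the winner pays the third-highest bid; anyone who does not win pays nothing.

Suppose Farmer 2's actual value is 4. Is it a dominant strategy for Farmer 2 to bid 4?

Yes

Check each profile of the others' bids and compare truth against every alternative bid.
Others bid (4, 23, 23): truth gives 0, best alternative gives -19.
Others bid (4, 4, 4): truth gives 0, best alternative gives 0.
Others bid (4, 4, 23): truth gives 0, best alternative gives 0.
Others bid (4, 4, 29): truth gives 0, best alternative gives 0.
Others bid (4, 4, 34): truth gives 0, best alternative gives 0.
Others bid (4, 23, 4): truth gives 0, best alternative gives 0.
(Remaining 58 profiles checked similarly; truth is weakly best in each.)
In every case the truthful bid is at least as good as any alternative, so it is a dominant strategy.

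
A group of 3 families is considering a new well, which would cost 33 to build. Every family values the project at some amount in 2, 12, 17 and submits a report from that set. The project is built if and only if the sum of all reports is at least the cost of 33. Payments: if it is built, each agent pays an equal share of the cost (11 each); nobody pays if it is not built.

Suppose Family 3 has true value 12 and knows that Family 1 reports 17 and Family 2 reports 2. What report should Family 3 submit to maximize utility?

Report 2: project not built, utility 0.
Report 12: project not built, utility 0.
Report 17: project built, pays 11, utility 12 - 11 = 1.
The best choice is 17 with utility 1.

17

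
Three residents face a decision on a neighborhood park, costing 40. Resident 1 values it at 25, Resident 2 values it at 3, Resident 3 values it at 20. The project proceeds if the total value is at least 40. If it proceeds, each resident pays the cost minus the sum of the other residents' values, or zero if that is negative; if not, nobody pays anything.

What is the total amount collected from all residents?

Total value 48 ≥ cost 40, so it is built.
Resident 1: others sum to 23; max(0, 40 - 23) = 17.
Resident 2: others sum to 45; max(0, 40 - 45) = 0.
Resident 3: others sum to 28; max(0, 40 - 28) = 12.
Total collected = 17 + 0 + 12 = 29.

29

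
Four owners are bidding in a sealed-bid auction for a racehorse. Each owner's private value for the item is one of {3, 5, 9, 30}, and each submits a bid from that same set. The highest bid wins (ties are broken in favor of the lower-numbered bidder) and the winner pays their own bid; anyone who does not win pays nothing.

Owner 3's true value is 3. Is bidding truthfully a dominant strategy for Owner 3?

Yes

Check each profile of the others' bids and compare truth against every alternative bid.
Others bid (3, 3, 3): truth gives 0, best alternative gives -2.
Others bid (3, 3, 5): truth gives 0, best alternative gives -2.
Others bid (3, 3, 9): truth gives 0, best alternative gives 0.
Others bid (3, 3, 30): truth gives 0, best alternative gives 0.
Others bid (3, 5, 3): truth gives 0, best alternative gives 0.
Others bid (3, 5, 5): truth gives 0, best alternative gives 0.
(Remaining 58 profiles checked similarly; truth is weakly best in each.)
In every case the truthful bid is at least as good as any alternative, so it is a dominant strategy.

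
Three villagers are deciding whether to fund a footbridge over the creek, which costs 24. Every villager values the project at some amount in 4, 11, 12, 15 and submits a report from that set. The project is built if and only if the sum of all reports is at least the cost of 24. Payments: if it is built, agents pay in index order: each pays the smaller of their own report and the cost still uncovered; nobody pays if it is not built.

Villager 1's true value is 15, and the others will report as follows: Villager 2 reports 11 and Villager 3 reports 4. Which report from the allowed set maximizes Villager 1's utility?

Report 4: project not built, utility 0.
Report 11: project built, pays 11, utility 15 - 11 = 4.
Report 12: project built, pays 12, utility 15 - 12 = 3.
Report 15: project built, pays 15, utility 15 - 15 = 0.
The best choice is 11 with utility 4.

11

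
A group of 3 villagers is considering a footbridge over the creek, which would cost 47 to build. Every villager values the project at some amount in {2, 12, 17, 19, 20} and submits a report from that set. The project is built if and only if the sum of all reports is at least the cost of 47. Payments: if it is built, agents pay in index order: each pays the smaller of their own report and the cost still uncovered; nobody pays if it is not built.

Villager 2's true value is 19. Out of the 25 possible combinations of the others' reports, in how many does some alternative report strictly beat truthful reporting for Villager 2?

Others report (12, 19): truth gives 0; report 17 gives 2 > 0. Violating.
Others report (12, 20): truth gives 0; report 17 gives 2 > 0. Violating.
Others report (17, 17): truth gives 0; report 17 gives 2 > 0. Violating.
Others report (17, 19): truth gives 0; report 12 gives 7 > 0. Violating.
Others report (2, 2): truth gives 0; no alternative beats it.
Others report (2, 12): truth gives 0; no alternative beats it.
(Checking all 25 profiles: 13 have a profitable deviation, 12 do not.)

13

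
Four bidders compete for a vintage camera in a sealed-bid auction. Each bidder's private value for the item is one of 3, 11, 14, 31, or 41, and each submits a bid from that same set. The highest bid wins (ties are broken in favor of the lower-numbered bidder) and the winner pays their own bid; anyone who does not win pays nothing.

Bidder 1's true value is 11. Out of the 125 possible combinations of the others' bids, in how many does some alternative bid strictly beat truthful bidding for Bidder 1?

Others bid (3, 3, 3): truth gives 0; bid 3 gives 8 > 0. Violating.
Others bid (3, 3, 11): truth gives 0; no alternative beats it.
Others bid (3, 3, 14): truth gives 0; no alternative beats it.
(Checking all 125 profiles: 1 has a profitable deviation, 124 do not.)

1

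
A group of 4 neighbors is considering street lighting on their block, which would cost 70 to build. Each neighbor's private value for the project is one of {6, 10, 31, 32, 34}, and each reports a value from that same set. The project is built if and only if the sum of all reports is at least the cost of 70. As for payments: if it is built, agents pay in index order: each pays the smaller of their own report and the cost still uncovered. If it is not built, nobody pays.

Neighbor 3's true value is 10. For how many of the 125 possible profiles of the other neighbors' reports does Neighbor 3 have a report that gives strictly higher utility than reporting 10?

51

Others report (6, 31, 31): truth gives 0; report 6 gives 4 > 0. Violating.
Others report (6, 31, 32): truth gives 0; report 6 gives 4 > 0. Violating.
Others report (6, 31, 34): truth gives 0; report 6 gives 4 > 0. Violating.
Others report (6, 32, 31): truth gives 0; report 6 gives 4 > 0. Violating.
Others report (6, 6, 6): truth gives 0; no alternative beats it.
Others report (6, 6, 10): truth gives 0; no alternative beats it.
(Checking all 125 profiles: 51 have a profitable deviation, 74 do not.)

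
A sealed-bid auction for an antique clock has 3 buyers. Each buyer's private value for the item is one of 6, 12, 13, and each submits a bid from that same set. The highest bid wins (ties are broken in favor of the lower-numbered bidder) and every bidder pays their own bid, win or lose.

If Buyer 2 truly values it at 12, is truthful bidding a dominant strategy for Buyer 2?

No

Consider the case where Buyer 1 bids 6 and Buyer 3 bids 13.
Truthful bid 12: loses but pays 12, utility -12.
Bid 6 instead: loses but pays 6, utility -6.
Since -6 > -12, bidding 6 is strictly better here, so truthful bidding is not dominant.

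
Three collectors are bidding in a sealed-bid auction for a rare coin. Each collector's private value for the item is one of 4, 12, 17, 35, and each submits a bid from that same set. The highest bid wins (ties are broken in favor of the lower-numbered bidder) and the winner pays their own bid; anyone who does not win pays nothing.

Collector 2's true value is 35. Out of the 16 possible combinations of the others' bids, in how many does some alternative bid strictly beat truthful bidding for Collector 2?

Others bid (4, 4): truth gives 0; bid 12 gives 23 > 0. Violating.
Others bid (4, 12): truth gives 0; bid 12 gives 23 > 0. Violating.
Others bid (4, 17): truth gives 0; bid 17 gives 18 > 0. Violating.
Others bid (12, 4): truth gives 0; bid 17 gives 18 > 0. Violating.
Others bid (4, 35): truth gives 0; no alternative beats it.
Others bid (12, 35): truth gives 0; no alternative beats it.
(Checking all 16 profiles: 6 have a profitable deviation, 10 do not.)

6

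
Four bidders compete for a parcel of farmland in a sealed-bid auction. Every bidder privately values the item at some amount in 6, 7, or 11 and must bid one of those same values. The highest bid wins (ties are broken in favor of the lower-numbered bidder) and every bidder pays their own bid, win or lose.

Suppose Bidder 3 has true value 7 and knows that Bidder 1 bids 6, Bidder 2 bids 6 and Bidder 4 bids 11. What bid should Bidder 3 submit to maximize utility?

11

Bid 6: loses but pays 6, utility -6.
Bid 7: loses but pays 7, utility -7.
Bid 11: wins, pays 11, utility 7 - 11 = -4.
The best choice is 11 with utility -4.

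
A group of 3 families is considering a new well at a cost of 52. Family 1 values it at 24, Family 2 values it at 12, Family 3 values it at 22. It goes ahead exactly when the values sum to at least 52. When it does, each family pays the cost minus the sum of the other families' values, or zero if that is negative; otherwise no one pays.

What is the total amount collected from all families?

Total value 58 ≥ cost 52, so it is built.
Family 1: others sum to 34; max(0, 52 - 34) = 18.
Family 2: others sum to 46; max(0, 52 - 46) = 6.
Family 3: others sum to 36; max(0, 52 - 36) = 16.
Total collected = 18 + 6 + 16 = 40.

40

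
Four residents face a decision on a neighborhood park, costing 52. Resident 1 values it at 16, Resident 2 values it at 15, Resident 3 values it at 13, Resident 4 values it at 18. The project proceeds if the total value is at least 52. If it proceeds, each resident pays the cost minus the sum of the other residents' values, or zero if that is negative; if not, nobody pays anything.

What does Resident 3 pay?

3

Total value 62 ≥ cost 52, so the project is built.
The other residents' values sum to 49.
Cost minus that sum is 52 - 49 = 3.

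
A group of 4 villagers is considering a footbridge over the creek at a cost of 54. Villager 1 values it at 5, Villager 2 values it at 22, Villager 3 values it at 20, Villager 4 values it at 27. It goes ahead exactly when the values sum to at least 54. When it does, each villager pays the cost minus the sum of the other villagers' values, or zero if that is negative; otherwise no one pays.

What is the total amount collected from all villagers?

9

Total value 74 ≥ cost 54, so it is built.
Villager 1: others sum to 69; max(0, 54 - 69) = 0.
Villager 2: others sum to 52; max(0, 54 - 52) = 2.
Villager 3: others sum to 54; max(0, 54 - 54) = 0.
Villager 4: others sum to 47; max(0, 54 - 47) = 7.
Total collected = 0 + 2 + 0 + 7 = 9.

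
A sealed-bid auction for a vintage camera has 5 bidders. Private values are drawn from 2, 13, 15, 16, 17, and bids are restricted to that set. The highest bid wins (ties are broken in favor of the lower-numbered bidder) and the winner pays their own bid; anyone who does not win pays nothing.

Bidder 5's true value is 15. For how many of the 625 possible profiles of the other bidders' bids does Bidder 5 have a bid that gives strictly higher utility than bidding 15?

Others bid (2, 2, 2, 2): truth gives 0; bid 13 gives 2 > 0. Violating.
Others bid (2, 2, 2, 13): truth gives 0; no alternative beats it.
Others bid (2, 2, 2, 15): truth gives 0; no alternative beats it.
(Checking all 625 profiles: 1 has a profitable deviation, 624 do not.)

1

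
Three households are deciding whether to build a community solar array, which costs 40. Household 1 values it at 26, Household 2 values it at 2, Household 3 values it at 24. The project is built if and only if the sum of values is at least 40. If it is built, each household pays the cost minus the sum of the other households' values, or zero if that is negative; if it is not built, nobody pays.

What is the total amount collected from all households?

26

Total value 52 ≥ cost 40, so it is built.
Household 1: others sum to 26; max(0, 40 - 26) = 14.
Household 2: others sum to 50; max(0, 40 - 50) = 0.
Household 3: others sum to 28; max(0, 40 - 28) = 12.
Total collected = 14 + 0 + 12 = 26.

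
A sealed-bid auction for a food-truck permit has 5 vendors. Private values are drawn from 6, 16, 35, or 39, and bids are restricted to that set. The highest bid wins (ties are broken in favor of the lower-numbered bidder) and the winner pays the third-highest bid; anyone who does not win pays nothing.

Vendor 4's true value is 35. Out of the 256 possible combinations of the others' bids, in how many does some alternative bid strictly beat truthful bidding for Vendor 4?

Others bid (6, 6, 6, 39): truth gives 0; bid 39 gives 29 > 0. Violating.
Others bid (6, 6, 16, 39): truth gives 0; bid 39 gives 19 > 0. Violating.
Others bid (6, 6, 35, 6): truth gives 0; bid 39 gives 29 > 0. Violating.
Others bid (6, 6, 35, 16): truth gives 0; bid 39 gives 19 > 0. Violating.
Others bid (6, 6, 6, 6): truth gives 29; no alternative beats it.
Others bid (6, 6, 6, 16): truth gives 29; no alternative beats it.
(Checking all 256 profiles: 32 have a profitable deviation, 224 do not.)

32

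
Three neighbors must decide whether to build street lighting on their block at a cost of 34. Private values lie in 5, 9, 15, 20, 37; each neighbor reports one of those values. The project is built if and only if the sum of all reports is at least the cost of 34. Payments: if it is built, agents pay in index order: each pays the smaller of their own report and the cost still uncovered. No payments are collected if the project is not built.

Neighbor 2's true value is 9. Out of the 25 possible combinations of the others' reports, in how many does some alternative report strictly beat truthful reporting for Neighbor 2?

Others report (5, 37): truth gives 0; report 5 gives 4 > 0. Violating.
Others report (9, 20): truth gives 0; report 5 gives 4 > 0. Violating.
Others report (9, 37): truth gives 0; report 5 gives 4 > 0. Violating.
Others report (15, 15): truth gives 0; report 5 gives 4 > 0. Violating.
Others report (5, 5): truth gives 0; no alternative beats it.
Others report (5, 9): truth gives 0; no alternative beats it.
(Checking all 25 profiles: 10 have a profitable deviation, 15 do not.)

10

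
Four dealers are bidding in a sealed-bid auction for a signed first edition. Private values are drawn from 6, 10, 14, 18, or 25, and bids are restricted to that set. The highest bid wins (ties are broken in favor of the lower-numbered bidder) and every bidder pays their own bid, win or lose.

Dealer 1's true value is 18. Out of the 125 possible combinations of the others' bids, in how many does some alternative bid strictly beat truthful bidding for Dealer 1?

88

Others bid (6, 6, 6): truth gives 0; bid 6 gives 12 > 0. Violating.
Others bid (6, 6, 10): truth gives 0; bid 10 gives 8 > 0. Violating.
Others bid (6, 6, 14): truth gives 0; bid 14 gives 4 > 0. Violating.
Others bid (6, 6, 25): truth gives -18; bid 6 gives -6 > -18. Violating.
Others bid (6, 6, 18): truth gives 0; no alternative beats it.
Others bid (6, 10, 18): truth gives 0; no alternative beats it.
(Checking all 125 profiles: 88 have a profitable deviation, 37 do not.)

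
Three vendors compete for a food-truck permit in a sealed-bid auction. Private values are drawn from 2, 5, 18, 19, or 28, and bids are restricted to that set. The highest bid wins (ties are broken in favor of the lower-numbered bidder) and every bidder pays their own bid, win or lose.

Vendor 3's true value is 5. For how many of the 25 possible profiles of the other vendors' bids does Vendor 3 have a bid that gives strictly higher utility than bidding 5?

24

Others bid (2, 5): truth gives -5; bid 2 gives -2 > -5. Violating.
Others bid (2, 18): truth gives -5; bid 2 gives -2 > -5. Violating.
Others bid (2, 19): truth gives -5; bid 2 gives -2 > -5. Violating.
Others bid (2, 28): truth gives -5; bid 2 gives -2 > -5. Violating.
Others bid (2, 2): truth gives 0; no alternative beats it.
(Checking all 25 profiles: 24 have a profitable deviation, 1 does not.)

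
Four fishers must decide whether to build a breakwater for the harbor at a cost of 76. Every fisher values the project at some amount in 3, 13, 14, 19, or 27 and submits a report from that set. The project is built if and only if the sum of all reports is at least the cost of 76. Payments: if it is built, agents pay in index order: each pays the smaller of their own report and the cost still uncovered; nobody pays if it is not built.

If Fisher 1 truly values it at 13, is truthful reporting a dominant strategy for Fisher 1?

No

Consider the case where Fisher 2 reports 19, Fisher 3 reports 27 and Fisher 4 reports 27.
Truthful report 13: project built, pays 13, utility 13 - 13 = 0.
Report 3 instead: project built, pays 3, utility 13 - 3 = 10.
Since 10 > 0, reporting 3 is strictly better here, so truthful reporting is not dominant.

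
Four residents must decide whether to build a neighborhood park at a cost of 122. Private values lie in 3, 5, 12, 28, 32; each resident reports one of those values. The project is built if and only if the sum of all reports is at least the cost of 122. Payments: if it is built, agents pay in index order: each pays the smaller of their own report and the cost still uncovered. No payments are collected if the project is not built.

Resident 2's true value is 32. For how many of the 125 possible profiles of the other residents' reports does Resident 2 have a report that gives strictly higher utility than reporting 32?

Others report (32, 32, 32): truth gives 0; report 28 gives 4 > 0. Violating.
Others report (3, 3, 3): truth gives 0; no alternative beats it.
Others report (3, 3, 5): truth gives 0; no alternative beats it.
(Checking all 125 profiles: 1 has a profitable deviation, 124 do not.)

1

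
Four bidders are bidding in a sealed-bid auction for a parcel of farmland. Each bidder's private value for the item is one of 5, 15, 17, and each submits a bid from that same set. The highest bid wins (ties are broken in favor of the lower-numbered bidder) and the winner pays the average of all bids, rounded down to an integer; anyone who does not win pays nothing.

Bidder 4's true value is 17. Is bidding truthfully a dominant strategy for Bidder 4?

Consider the case where Bidder 1 bids 5, Bidder 2 bids 5 and Bidder 3 bids 5.
Truthful bid 17: wins, pays 8, utility 17 - 8 = 9.
Bid 15 instead: wins, pays 7, utility 17 - 7 = 10.
Since 10 > 9, bidding 15 is strictly better here, so truthful bidding is not dominant.

No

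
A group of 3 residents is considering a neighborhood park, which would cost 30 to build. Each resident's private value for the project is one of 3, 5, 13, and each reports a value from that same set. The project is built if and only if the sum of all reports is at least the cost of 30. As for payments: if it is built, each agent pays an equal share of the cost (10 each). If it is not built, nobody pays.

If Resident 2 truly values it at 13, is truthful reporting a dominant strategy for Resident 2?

Check each profile of the others' reports and compare truth against every alternative report.
Others report (5, 13): truth gives 3, best alternative gives 0.
Others report (13, 5): truth gives 3, best alternative gives 0.
Others report (13, 13): truth gives 3, best alternative gives 3.
Others report (3, 3): truth gives 0, best alternative gives 0.
Others report (3, 5): truth gives 0, best alternative gives 0.
Others report (3, 13): truth gives 0, best alternative gives 0.
(Remaining 3 profiles checked similarly; truth is weakly best in each.)
In every case the truthful report is at least as good as any alternative, so it is a dominant strategy.

Yes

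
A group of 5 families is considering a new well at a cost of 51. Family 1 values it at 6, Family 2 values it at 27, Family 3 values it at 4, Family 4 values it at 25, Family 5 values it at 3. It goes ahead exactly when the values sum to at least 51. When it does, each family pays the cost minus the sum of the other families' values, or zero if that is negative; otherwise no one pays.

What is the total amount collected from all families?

Total value 65 ≥ cost 51, so it is built.
Family 1: others sum to 59; max(0, 51 - 59) = 0.
Family 2: others sum to 38; max(0, 51 - 38) = 13.
Family 3: others sum to 61; max(0, 51 - 61) = 0.
Family 4: others sum to 40; max(0, 51 - 40) = 11.
Family 5: others sum to 62; max(0, 51 - 62) = 0.
Total collected = 0 + 13 + 0 + 11 + 0 = 24.

24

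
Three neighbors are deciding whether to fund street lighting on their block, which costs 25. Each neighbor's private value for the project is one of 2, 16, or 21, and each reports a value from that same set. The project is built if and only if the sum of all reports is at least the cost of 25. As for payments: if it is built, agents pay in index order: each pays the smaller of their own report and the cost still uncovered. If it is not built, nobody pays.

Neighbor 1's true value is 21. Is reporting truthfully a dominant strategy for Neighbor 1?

Consider the case where Neighbor 2 reports 2 and Neighbor 3 reports 16.
Truthful report 21: project built, pays 21, utility 21 - 21 = 0.
Report 16 instead: project built, pays 16, utility 21 - 16 = 5.
Since 5 > 0, reporting 16 is strictly better here, so truthful reporting is not dominant.

No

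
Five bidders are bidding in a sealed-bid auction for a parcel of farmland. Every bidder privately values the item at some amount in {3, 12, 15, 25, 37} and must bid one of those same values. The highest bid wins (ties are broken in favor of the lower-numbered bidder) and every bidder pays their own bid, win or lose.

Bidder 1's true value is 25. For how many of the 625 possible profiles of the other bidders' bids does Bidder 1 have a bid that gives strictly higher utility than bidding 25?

Others bid (3, 3, 3, 3): truth gives 0; bid 3 gives 22 > 0. Violating.
Others bid (3, 3, 3, 12): truth gives 0; bid 12 gives 13 > 0. Violating.
Others bid (3, 3, 3, 15): truth gives 0; bid 15 gives 10 > 0. Violating.
Others bid (3, 3, 3, 37): truth gives -25; bid 3 gives -3 > -25. Violating.
Others bid (3, 3, 3, 25): truth gives 0; no alternative beats it.
Others bid (3, 3, 12, 25): truth gives 0; no alternative beats it.
(Checking all 625 profiles: 450 have a profitable deviation, 175 do not.)

450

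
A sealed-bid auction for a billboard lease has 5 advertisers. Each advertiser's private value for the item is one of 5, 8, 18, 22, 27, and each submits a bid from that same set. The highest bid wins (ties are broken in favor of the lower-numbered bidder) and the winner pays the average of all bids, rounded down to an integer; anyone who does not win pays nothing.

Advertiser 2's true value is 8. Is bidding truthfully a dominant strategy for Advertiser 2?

Check each profile of the others' bids and compare truth against every alternative bid.
Others bid (5, 5, 5, 5): truth gives 3, best alternative gives 1.
Others bid (5, 5, 5, 8): truth gives 2, best alternative gives 0.
Others bid (5, 5, 8, 5): truth gives 2, best alternative gives 0.
Others bid (5, 5, 8, 8): truth gives 2, best alternative gives 0.
Others bid (5, 8, 5, 5): truth gives 2, best alternative gives 0.
Others bid (5, 8, 5, 8): truth gives 2, best alternative gives 0.
(Remaining 619 profiles checked similarly; truth is weakly best in each.)
In every case the truthful bid is at least as good as any alternative, so it is a dominant strategy.

Yes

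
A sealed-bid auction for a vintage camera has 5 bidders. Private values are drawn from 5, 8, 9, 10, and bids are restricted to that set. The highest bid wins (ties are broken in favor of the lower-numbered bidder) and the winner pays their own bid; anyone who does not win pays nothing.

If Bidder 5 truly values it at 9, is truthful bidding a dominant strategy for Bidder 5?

No

Consider the case where Bidder 1 bids 5, Bidder 2 bids 5, Bidder 3 bids 5 and Bidder 4 bids 5.
Truthful bid 9: wins, pays 9, utility 9 - 9 = 0.
Bid 8 instead: wins, pays 8, utility 9 - 8 = 1.
Since 1 > 0, bidding 8 is strictly better here, so truthful bidding is not dominant.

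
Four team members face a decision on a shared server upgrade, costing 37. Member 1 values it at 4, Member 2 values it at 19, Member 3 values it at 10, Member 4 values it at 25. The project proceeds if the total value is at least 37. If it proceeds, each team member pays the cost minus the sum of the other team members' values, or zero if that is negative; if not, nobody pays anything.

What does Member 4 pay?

Total value 58 ≥ cost 37, so the project is built.
The other team members' values sum to 33.
Cost minus that sum is 37 - 33 = 4.

4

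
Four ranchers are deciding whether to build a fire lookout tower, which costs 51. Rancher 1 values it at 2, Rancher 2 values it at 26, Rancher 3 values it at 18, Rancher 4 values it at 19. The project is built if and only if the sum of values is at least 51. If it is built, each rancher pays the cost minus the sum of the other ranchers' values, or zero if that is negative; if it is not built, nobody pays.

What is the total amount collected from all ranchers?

21

Total value 65 ≥ cost 51, so it is built.
Rancher 1: others sum to 63; max(0, 51 - 63) = 0.
Rancher 2: others sum to 39; max(0, 51 - 39) = 12.
Rancher 3: others sum to 47; max(0, 51 - 47) = 4.
Rancher 4: others sum to 46; max(0, 51 - 46) = 5.
Total collected = 0 + 12 + 4 + 5 = 21.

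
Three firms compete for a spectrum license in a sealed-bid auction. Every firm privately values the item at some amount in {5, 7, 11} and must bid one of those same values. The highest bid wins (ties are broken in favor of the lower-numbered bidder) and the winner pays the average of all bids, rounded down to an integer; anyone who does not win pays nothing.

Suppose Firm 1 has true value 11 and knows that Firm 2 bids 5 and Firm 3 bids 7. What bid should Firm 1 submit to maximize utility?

7

Bid 5: loses, pays 0, utility 0.
Bid 7: wins, pays 6, utility 11 - 6 = 5.
Bid 11: wins, pays 7, utility 11 - 7 = 4.
The best choice is 7 with utility 5.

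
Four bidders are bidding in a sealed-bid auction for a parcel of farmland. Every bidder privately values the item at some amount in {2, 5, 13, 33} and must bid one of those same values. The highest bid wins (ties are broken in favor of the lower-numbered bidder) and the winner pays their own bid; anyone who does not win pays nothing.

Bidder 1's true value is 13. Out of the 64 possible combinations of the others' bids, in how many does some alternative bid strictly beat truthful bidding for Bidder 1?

Others bid (2, 2, 2): truth gives 0; bid 2 gives 11 > 0. Violating.
Others bid (2, 2, 5): truth gives 0; bid 5 gives 8 > 0. Violating.
Others bid (2, 5, 2): truth gives 0; bid 5 gives 8 > 0. Violating.
Others bid (2, 5, 5): truth gives 0; bid 5 gives 8 > 0. Violating.
Others bid (2, 2, 13): truth gives 0; no alternative beats it.
Others bid (2, 2, 33): truth gives 0; no alternative beats it.
(Checking all 64 profiles: 8 have a profitable deviation, 56 do not.)

8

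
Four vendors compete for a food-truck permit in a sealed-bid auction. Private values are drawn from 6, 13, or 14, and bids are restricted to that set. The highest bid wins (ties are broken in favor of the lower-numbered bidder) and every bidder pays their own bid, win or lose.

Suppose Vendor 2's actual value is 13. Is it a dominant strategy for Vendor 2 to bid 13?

Consider the case where Vendor 1 bids 6, Vendor 3 bids 6 and Vendor 4 bids 14.
Truthful bid 13: loses but pays 13, utility -13.
Bid 6 instead: loses but pays 6, utility -6.
Since -6 > -13, bidding 6 is strictly better here, so truthful bidding is not dominant.

No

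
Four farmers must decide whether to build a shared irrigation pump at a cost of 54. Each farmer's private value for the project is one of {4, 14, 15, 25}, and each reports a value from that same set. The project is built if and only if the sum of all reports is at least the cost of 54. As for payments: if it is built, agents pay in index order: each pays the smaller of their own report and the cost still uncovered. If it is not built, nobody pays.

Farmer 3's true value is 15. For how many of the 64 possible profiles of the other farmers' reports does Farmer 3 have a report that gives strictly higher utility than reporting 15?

36

Others report (4, 14, 25): truth gives 0; report 14 gives 1 > 0. Violating.
Others report (4, 15, 25): truth gives 0; report 14 gives 1 > 0. Violating.
Others report (4, 25, 14): truth gives 0; report 14 gives 1 > 0. Violating.
Others report (4, 25, 15): truth gives 0; report 14 gives 1 > 0. Violating.
Others report (4, 4, 4): truth gives 0; no alternative beats it.
Others report (4, 4, 14): truth gives 0; no alternative beats it.
(Checking all 64 profiles: 36 have a profitable deviation, 28 do not.)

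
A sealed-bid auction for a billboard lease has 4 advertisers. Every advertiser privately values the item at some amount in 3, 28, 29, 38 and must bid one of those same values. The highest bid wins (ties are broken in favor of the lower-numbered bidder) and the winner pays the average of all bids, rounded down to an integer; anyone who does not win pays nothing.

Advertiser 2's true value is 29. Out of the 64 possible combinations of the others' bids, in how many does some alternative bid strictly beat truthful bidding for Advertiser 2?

16

Others bid (3, 3, 38): truth gives 0; bid 38 gives 9 > 0. Violating.
Others bid (3, 28, 28): truth gives 7; bid 28 gives 8 > 7. Violating.
Others bid (3, 28, 38): truth gives 0; bid 38 gives 3 > 0. Violating.
Others bid (3, 29, 38): truth gives 0; bid 38 gives 2 > 0. Violating.
Others bid (3, 3, 3): truth gives 20; no alternative beats it.
Others bid (3, 3, 28): truth gives 14; no alternative beats it.
(Checking all 64 profiles: 16 have a profitable deviation, 48 do not.)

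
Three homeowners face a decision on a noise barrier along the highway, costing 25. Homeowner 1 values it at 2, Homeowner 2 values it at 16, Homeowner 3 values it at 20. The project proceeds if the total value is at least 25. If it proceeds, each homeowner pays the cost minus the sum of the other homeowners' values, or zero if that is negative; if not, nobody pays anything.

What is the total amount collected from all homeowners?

Total value 38 ≥ cost 25, so it is built.
Homeowner 1: others sum to 36; max(0, 25 - 36) = 0.
Homeowner 2: others sum to 22; max(0, 25 - 22) = 3.
Homeowner 3: others sum to 18; max(0, 25 - 18) = 7.
Total collected = 0 + 3 + 7 = 10.

10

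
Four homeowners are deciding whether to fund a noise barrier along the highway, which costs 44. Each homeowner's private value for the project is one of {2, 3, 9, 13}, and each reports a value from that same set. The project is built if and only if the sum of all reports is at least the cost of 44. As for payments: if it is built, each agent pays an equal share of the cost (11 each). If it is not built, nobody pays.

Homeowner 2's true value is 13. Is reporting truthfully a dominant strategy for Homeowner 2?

Yes

Check each profile of the others' reports and compare truth against every alternative report.
Others report (9, 9, 13): truth gives 2, best alternative gives 0.
Others report (9, 13, 9): truth gives 2, best alternative gives 0.
Others report (13, 9, 9): truth gives 2, best alternative gives 0.
Others report (9, 13, 13): truth gives 2, best alternative gives 2.
Others report (13, 9, 13): truth gives 2, best alternative gives 2.
Others report (13, 13, 9): truth gives 2, best alternative gives 2.
(Remaining 58 profiles checked similarly; truth is weakly best in each.)
In every case the truthful report is at least as good as any alternative, so it is a dominant strategy.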